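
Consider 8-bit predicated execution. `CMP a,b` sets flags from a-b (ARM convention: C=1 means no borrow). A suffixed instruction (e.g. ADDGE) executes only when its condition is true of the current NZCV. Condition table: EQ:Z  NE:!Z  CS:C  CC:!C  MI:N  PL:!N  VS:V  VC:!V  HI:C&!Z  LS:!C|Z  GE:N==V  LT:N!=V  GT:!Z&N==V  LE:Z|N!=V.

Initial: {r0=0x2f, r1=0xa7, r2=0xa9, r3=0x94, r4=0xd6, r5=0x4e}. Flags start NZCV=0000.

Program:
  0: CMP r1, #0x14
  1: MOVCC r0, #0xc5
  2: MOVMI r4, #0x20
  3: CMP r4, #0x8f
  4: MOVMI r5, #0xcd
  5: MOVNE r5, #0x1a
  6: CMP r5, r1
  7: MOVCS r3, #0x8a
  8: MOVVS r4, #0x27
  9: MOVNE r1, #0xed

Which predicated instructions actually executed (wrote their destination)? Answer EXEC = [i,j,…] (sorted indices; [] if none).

[0] flags=1010 → (cmp)
[1] flags=1010 CC?F → skip
[2] flags=1010 MI?T → r4=0x20
[3] flags=1001 → (cmp)
[4] flags=1001 MI?T → r5=0xcd
[5] flags=1001 NE?T → r5=0x1a
[6] flags=0000 → (cmp)
[7] flags=0000 CS?F → skip
[8] flags=0000 VS?F → skip
[9] flags=0000 NE?T → r1=0xed

EXEC = [2,4,5,9]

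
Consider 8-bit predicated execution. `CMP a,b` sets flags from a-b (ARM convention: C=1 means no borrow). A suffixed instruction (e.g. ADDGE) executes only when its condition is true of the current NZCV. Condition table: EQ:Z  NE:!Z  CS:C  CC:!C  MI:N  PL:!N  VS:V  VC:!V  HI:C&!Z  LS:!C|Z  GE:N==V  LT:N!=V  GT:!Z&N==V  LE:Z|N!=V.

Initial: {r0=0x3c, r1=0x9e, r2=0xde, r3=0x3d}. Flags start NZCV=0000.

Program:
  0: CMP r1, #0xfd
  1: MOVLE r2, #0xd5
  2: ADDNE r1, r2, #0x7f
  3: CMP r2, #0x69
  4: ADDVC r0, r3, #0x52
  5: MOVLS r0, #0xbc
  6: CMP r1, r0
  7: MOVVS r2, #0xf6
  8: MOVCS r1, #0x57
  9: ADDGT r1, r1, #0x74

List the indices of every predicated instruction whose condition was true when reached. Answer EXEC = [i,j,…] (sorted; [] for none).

EXEC = [1,2,8,9]

0: ✓ CMP  NZCV=1000
1: ✓ MOVLE  r2←0xd5
2: ✓ ADDNE  r1←0x54
3: ✓ CMP  NZCV=0011
4: · ADDVC
5: · MOVLS
6: ✓ CMP  NZCV=0010
7: · MOVVS
8: ✓ MOVCS  r1←0x57
9: ✓ ADDGT  r1←0xcb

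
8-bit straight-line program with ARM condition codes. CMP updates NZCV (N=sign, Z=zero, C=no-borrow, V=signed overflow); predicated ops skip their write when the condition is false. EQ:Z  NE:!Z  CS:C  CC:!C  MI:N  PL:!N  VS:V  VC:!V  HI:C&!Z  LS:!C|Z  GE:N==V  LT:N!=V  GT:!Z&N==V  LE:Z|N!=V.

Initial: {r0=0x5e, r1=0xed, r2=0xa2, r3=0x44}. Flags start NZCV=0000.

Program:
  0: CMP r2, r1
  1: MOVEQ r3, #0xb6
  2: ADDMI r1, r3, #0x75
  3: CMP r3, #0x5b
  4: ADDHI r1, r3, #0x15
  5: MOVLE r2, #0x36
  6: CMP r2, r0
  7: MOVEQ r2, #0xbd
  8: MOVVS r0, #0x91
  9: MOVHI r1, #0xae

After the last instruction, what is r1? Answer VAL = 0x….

0: ✓ CMP  NZCV=1000
1: · MOVEQ
2: ✓ ADDMI  r1←0xb9
3: ✓ CMP  NZCV=1000
4: · ADDHI
5: ✓ MOVLE  r2←0x36
6: ✓ CMP  NZCV=1000
7: · MOVEQ
8: · MOVVS
9: · MOVHI

VAL = 0xb9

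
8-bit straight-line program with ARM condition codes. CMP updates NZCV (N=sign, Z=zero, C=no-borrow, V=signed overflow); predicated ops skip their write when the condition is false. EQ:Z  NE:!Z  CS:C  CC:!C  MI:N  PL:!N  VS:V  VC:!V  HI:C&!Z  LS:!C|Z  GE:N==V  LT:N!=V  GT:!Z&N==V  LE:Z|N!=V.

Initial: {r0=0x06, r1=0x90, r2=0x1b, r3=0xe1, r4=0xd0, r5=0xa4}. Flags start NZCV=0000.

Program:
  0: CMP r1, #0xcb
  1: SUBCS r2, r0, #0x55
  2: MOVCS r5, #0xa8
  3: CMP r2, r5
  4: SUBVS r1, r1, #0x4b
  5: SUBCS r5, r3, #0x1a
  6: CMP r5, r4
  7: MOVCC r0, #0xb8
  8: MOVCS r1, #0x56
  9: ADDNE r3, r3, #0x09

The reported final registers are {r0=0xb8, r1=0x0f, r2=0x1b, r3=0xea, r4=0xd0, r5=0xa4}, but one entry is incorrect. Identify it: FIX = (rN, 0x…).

[0] flags=1000 → (cmp)
[1] flags=1000 CS?F → skip
[2] flags=1000 CS?F → skip
[3] flags=0000 → (cmp)
[4] flags=0000 VS?F → skip
[5] flags=0000 CS?F → skip
[6] flags=1000 → (cmp)
[7] flags=1000 CC?T → r0=0xb8
[8] flags=1000 CS?F → skip
[9] flags=1000 NE?T → r3=0xea

FIX = (r1, 0x90)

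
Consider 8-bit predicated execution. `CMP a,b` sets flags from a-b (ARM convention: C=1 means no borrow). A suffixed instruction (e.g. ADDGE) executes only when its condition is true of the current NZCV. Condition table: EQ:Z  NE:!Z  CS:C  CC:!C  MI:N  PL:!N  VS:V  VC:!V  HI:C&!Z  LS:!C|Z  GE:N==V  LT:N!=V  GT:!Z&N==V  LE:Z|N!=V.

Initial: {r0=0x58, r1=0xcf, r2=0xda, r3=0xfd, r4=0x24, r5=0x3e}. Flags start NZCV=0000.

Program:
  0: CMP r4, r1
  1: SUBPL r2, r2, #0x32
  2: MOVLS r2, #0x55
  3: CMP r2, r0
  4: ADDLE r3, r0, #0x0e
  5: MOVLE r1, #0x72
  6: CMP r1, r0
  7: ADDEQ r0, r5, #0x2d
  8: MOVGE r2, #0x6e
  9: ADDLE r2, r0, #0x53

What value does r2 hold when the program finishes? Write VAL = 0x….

VAL = 0x6e

[0] flags=0000 → (cmp)
[1] flags=0000 PL?T → r2=0xa8
[2] flags=0000 LS?T → r2=0x55
[3] flags=1000 → (cmp)
[4] flags=1000 LE?T → r3=0x66
[5] flags=1000 LE?T → r1=0x72
[6] flags=0010 → (cmp)
[7] flags=0010 EQ?F → skip
[8] flags=0010 GE?T → r2=0x6e
[9] flags=0010 LE?F → skip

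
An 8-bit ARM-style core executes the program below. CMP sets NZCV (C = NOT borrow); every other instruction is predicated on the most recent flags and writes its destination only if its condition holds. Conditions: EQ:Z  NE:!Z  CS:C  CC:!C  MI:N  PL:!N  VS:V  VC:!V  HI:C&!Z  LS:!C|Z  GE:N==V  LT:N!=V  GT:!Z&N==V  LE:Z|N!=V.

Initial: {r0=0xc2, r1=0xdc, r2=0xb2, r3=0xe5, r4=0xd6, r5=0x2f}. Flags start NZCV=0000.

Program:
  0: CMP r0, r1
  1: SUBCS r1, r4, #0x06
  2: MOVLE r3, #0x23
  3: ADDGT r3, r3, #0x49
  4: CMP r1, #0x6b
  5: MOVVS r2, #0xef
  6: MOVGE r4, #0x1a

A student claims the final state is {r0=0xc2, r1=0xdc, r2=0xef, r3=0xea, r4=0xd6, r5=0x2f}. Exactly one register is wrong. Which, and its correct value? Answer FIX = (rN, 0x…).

0: ✓ CMP  NZCV=1000
1: · SUBCS
2: ✓ MOVLE  r3←0x23
3: · ADDGT
4: ✓ CMP  NZCV=0011
5: ✓ MOVVS  r2←0xef
6: · MOVGE

FIX = (r3, 0x23)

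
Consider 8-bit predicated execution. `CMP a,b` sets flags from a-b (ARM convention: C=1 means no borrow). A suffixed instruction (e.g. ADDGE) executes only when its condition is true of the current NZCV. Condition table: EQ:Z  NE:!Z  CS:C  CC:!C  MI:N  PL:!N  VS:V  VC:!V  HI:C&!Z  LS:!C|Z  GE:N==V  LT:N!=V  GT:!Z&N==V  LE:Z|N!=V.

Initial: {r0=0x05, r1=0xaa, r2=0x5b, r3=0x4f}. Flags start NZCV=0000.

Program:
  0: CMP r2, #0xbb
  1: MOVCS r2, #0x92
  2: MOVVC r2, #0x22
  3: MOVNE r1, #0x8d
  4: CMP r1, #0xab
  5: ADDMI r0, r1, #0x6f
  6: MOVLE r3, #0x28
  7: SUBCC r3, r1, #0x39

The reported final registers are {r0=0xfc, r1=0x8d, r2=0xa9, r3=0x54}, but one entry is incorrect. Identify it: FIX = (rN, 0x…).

0: ✓ CMP  NZCV=1001
1: · MOVCS
2: · MOVVC
3: ✓ MOVNE  r1←0x8d
4: ✓ CMP  NZCV=1000
5: ✓ ADDMI  r0←0xfc
6: ✓ MOVLE  r3←0x28
7: ✓ SUBCC  r3←0x54

FIX = (r2, 0x5b)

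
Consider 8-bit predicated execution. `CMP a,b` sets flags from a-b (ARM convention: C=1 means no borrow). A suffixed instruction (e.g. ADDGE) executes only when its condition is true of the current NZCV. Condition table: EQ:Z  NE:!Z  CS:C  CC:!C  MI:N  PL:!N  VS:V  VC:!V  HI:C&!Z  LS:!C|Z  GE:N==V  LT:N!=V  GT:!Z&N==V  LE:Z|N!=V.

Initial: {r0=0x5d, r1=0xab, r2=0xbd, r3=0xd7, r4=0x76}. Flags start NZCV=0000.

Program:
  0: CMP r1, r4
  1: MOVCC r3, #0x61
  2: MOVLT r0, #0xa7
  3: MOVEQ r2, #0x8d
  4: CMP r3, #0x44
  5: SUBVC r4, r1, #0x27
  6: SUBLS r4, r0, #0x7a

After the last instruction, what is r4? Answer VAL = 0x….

VAL = 0x84

[0] flags=0011 → (cmp)
[1] flags=0011 CC?F → skip
[2] flags=0011 LT?T → r0=0xa7
[3] flags=0011 EQ?F → skip
[4] flags=1010 → (cmp)
[5] flags=1010 VC?T → r4=0x84
[6] flags=1010 LS?F → skip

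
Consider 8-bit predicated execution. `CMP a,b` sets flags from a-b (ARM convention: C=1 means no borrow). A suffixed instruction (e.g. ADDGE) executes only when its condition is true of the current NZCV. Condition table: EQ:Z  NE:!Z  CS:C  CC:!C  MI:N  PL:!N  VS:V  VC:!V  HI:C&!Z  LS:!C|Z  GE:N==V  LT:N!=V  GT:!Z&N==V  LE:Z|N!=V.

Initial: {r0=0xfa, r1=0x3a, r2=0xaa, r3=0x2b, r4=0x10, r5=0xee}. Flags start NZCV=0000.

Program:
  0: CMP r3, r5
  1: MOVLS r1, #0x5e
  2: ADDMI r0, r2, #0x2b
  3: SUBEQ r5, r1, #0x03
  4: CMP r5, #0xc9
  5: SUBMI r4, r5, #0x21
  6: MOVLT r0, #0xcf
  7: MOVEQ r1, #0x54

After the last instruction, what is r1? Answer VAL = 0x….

[0] flags=0000 → (cmp)
[1] flags=0000 LS?T → r1=0x5e
[2] flags=0000 MI?F → skip
[3] flags=0000 EQ?F → skip
[4] flags=0010 → (cmp)
[5] flags=0010 MI?F → skip
[6] flags=0010 LT?F → skip
[7] flags=0010 EQ?F → skip

VAL = 0x5e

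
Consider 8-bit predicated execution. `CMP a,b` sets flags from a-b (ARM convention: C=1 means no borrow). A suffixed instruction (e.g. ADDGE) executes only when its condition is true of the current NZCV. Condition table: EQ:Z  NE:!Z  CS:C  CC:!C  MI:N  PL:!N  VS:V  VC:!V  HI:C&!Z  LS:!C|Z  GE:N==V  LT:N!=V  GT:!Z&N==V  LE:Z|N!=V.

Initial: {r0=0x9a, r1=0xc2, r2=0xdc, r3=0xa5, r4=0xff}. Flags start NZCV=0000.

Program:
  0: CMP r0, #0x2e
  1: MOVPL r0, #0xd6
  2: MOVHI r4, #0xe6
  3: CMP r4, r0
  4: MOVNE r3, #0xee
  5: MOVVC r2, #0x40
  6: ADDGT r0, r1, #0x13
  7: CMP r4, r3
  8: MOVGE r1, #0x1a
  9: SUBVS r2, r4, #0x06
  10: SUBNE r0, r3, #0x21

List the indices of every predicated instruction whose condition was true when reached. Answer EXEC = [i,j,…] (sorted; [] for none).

[0] flags=0011 → (cmp)
[1] flags=0011 PL?T → r0=0xd6
[2] flags=0011 HI?T → r4=0xe6
[3] flags=0010 → (cmp)
[4] flags=0010 NE?T → r3=0xee
[5] flags=0010 VC?T → r2=0x40
[6] flags=0010 GT?T → r0=0xd5
[7] flags=1000 → (cmp)
[8] flags=1000 GE?F → skip
[9] flags=1000 VS?F → skip
[10] flags=1000 NE?T → r0=0xcd

EXEC = [1,2,4,5,6,10]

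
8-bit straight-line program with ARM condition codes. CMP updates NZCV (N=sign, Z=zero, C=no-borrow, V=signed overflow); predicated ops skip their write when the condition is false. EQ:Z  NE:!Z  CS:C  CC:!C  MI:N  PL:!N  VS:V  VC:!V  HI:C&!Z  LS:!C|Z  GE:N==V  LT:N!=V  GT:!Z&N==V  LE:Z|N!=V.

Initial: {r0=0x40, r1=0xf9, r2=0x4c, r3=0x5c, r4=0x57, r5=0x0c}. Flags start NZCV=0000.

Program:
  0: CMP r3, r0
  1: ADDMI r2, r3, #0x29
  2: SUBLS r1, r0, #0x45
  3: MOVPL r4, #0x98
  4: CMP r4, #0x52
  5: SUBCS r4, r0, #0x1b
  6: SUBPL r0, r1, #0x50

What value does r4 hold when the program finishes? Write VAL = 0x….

VAL = 0x25

[0] flags=0010 → (cmp)
[1] flags=0010 MI?F → skip
[2] flags=0010 LS?F → skip
[3] flags=0010 PL?T → r4=0x98
[4] flags=0011 → (cmp)
[5] flags=0011 CS?T → r4=0x25
[6] flags=0011 PL?T → r0=0xa9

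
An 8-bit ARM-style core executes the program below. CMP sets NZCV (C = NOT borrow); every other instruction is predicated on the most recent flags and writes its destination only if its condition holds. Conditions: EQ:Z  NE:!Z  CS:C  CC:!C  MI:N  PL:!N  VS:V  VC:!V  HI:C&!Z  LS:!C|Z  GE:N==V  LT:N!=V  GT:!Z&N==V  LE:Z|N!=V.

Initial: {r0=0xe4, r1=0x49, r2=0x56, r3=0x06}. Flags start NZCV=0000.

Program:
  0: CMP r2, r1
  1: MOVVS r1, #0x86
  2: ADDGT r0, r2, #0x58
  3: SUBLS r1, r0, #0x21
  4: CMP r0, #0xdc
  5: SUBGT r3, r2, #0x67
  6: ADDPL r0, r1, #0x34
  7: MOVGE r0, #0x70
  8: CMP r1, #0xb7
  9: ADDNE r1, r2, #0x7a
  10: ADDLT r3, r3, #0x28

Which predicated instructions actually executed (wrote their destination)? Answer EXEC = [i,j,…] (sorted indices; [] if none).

0: ✓ CMP  NZCV=0010
1: · MOVVS
2: ✓ ADDGT  r0←0xae
3: · SUBLS
4: ✓ CMP  NZCV=1000
5: · SUBGT
6: · ADDPL
7: · MOVGE
8: ✓ CMP  NZCV=1001
9: ✓ ADDNE  r1←0xd0
10: · ADDLT

EXEC = [2,9]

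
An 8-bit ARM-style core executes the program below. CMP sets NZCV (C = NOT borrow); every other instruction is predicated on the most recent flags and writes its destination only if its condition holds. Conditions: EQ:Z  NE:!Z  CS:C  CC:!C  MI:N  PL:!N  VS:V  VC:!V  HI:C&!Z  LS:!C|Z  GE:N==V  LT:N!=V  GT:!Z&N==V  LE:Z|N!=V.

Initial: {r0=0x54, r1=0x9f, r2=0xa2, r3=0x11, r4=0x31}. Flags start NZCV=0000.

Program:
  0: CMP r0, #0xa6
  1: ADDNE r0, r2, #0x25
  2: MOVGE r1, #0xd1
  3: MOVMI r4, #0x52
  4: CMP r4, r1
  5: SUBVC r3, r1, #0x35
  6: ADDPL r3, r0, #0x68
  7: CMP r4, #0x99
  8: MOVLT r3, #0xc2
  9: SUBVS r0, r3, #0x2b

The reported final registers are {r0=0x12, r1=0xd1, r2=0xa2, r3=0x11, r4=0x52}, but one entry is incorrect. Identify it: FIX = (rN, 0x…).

0: ✓ CMP  NZCV=1001
1: ✓ ADDNE  r0←0xc7
2: ✓ MOVGE  r1←0xd1
3: ✓ MOVMI  r4←0x52
4: ✓ CMP  NZCV=1001
5: · SUBVC
6: · ADDPL
7: ✓ CMP  NZCV=1001
8: · MOVLT
9: ✓ SUBVS  r0←0xe6

FIX = (r0, 0xe6)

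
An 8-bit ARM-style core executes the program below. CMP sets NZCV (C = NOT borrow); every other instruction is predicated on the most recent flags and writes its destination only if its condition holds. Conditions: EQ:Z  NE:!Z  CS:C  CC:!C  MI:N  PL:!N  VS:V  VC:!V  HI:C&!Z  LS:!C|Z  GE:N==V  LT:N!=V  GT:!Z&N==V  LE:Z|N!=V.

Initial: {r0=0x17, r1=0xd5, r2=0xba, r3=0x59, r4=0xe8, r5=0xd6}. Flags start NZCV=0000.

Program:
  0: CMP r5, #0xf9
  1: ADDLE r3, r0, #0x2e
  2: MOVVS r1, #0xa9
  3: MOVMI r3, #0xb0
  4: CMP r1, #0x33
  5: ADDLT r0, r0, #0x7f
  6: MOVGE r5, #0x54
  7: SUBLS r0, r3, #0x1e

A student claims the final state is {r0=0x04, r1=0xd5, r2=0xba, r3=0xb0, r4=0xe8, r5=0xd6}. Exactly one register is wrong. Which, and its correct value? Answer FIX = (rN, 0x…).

FIX = (r0, 0x96)

0: ✓ CMP  NZCV=1000
1: ✓ ADDLE  r3←0x45
2: · MOVVS
3: ✓ MOVMI  r3←0xb0
4: ✓ CMP  NZCV=1010
5: ✓ ADDLT  r0←0x96
6: · MOVGE
7: · SUBLS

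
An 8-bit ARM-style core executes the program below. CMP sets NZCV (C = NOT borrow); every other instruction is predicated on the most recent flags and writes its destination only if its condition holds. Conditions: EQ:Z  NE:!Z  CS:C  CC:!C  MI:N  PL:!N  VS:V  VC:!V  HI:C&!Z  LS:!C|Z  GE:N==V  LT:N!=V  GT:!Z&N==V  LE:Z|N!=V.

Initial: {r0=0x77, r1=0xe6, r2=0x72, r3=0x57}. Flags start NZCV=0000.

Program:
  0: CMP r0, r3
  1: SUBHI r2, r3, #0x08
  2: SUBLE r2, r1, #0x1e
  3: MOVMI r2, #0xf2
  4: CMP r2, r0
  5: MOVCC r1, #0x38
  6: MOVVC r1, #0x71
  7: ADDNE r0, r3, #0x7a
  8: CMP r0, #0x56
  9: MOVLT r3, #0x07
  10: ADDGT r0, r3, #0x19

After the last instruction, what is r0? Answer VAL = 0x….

0: ✓ CMP  NZCV=0010
1: ✓ SUBHI  r2←0x4f
2: · SUBLE
3: · MOVMI
4: ✓ CMP  NZCV=1000
5: ✓ MOVCC  r1←0x38
6: ✓ MOVVC  r1←0x71
7: ✓ ADDNE  r0←0xd1
8: ✓ CMP  NZCV=0011
9: ✓ MOVLT  r3←0x07
10: · ADDGT

VAL = 0xd1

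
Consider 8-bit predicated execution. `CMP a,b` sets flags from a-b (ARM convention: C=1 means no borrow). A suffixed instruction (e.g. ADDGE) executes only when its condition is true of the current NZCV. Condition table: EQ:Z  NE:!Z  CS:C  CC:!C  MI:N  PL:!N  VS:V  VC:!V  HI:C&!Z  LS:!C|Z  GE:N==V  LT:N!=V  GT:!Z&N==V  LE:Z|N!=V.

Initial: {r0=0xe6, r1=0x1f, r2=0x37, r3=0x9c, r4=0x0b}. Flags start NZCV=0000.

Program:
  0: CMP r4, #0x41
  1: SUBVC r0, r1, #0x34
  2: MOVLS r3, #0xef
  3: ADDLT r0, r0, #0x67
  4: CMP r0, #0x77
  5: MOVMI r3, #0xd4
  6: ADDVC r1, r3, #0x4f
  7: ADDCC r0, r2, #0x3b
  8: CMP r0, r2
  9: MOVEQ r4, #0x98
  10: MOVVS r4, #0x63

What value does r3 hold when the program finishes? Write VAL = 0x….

VAL = 0xd4

[0] flags=1000 → (cmp)
[1] flags=1000 VC?T → r0=0xeb
[2] flags=1000 LS?T → r3=0xef
[3] flags=1000 LT?T → r0=0x52
[4] flags=1000 → (cmp)
[5] flags=1000 MI?T → r3=0xd4
[6] flags=1000 VC?T → r1=0x23
[7] flags=1000 CC?T → r0=0x72
[8] flags=0010 → (cmp)
[9] flags=0010 EQ?F → skip
[10] flags=0010 VS?F → skip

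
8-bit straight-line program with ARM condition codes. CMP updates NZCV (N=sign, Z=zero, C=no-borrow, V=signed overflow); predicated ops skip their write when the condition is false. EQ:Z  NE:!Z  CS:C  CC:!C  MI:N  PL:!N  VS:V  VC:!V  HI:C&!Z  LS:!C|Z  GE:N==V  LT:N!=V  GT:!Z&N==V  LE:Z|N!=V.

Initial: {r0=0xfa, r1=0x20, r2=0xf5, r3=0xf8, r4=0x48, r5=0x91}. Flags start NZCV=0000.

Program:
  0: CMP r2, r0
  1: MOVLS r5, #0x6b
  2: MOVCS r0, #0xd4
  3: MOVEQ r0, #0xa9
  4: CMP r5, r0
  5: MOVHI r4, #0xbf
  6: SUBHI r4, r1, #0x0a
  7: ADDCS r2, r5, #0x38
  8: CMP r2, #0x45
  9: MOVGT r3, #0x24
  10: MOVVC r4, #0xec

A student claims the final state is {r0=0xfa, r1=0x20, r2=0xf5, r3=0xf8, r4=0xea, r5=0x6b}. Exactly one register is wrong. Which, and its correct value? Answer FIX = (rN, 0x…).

0: ✓ CMP  NZCV=1000
1: ✓ MOVLS  r5←0x6b
2: · MOVCS
3: · MOVEQ
4: ✓ CMP  NZCV=0000
5: · MOVHI
6: · SUBHI
7: · ADDCS
8: ✓ CMP  NZCV=1010
9: · MOVGT
10: ✓ MOVVC  r4←0xec

FIX = (r4, 0xec)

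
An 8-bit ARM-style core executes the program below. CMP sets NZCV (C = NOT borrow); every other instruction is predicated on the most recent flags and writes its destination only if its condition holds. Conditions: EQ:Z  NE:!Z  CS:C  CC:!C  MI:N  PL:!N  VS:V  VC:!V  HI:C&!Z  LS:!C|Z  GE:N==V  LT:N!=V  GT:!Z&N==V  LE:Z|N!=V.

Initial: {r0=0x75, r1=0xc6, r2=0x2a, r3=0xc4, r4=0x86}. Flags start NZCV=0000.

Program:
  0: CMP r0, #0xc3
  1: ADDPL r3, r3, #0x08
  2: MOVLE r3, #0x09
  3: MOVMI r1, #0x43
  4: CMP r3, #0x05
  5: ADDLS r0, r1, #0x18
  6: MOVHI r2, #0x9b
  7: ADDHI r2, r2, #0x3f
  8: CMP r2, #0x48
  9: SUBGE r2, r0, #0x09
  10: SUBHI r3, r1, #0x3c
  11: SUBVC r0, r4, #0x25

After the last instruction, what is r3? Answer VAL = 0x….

VAL = 0x07

[0] flags=1001 → (cmp)
[1] flags=1001 PL?F → skip
[2] flags=1001 LE?F → skip
[3] flags=1001 MI?T → r1=0x43
[4] flags=1010 → (cmp)
[5] flags=1010 LS?F → skip
[6] flags=1010 HI?T → r2=0x9b
[7] flags=1010 HI?T → r2=0xda
[8] flags=1010 → (cmp)
[9] flags=1010 GE?F → skip
[10] flags=1010 HI?T → r3=0x07
[11] flags=1010 VC?T → r0=0x61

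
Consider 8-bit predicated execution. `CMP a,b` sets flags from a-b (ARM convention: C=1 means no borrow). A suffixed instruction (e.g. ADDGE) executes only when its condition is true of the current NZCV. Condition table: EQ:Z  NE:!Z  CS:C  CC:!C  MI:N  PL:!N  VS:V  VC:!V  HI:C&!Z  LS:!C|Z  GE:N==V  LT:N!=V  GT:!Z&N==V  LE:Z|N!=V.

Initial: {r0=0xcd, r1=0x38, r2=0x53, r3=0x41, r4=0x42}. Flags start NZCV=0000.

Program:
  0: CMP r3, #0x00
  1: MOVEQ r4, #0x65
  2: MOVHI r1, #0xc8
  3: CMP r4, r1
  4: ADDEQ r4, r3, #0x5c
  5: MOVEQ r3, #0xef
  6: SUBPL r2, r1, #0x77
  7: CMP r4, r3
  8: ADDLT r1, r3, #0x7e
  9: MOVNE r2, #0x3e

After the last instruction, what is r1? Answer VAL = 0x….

VAL = 0xc8

[0] flags=0010 → (cmp)
[1] flags=0010 EQ?F → skip
[2] flags=0010 HI?T → r1=0xc8
[3] flags=0000 → (cmp)
[4] flags=0000 EQ?F → skip
[5] flags=0000 EQ?F → skip
[6] flags=0000 PL?T → r2=0x51
[7] flags=0010 → (cmp)
[8] flags=0010 LT?F → skip
[9] flags=0010 NE?T → r2=0x3e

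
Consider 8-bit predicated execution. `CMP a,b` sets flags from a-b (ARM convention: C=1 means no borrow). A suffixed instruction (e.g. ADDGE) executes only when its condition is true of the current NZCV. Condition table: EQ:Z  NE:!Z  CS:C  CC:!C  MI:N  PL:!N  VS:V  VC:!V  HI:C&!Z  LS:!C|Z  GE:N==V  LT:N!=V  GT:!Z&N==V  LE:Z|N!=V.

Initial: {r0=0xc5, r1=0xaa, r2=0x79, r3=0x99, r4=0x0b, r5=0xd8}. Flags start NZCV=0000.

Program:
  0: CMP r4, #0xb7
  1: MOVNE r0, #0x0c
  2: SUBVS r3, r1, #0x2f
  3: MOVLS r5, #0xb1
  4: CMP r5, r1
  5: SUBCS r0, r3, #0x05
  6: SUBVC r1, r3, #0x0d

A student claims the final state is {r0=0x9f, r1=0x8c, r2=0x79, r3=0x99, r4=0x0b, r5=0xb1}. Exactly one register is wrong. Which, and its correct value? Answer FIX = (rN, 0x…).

FIX = (r0, 0x94)

[0] flags=0000 → (cmp)
[1] flags=0000 NE?T → r0=0x0c
[2] flags=0000 VS?F → skip
[3] flags=0000 LS?T → r5=0xb1
[4] flags=0010 → (cmp)
[5] flags=0010 CS?T → r0=0x94
[6] flags=0010 VC?T → r1=0x8c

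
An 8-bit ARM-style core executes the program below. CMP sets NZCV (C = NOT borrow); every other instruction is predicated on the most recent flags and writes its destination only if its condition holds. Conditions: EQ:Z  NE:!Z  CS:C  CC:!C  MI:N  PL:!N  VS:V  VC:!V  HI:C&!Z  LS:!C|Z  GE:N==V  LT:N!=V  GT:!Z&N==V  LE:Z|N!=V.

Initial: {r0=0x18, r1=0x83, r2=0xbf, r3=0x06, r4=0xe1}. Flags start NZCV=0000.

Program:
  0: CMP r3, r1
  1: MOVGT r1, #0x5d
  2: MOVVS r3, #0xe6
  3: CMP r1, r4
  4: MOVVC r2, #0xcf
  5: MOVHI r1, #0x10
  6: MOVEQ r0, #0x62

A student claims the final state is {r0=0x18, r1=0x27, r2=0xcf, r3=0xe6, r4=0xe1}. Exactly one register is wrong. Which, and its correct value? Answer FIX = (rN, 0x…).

0: ✓ CMP  NZCV=1001
1: ✓ MOVGT  r1←0x5d
2: ✓ MOVVS  r3←0xe6
3: ✓ CMP  NZCV=0000
4: ✓ MOVVC  r2←0xcf
5: · MOVHI
6: · MOVEQ

FIX = (r1, 0x5d)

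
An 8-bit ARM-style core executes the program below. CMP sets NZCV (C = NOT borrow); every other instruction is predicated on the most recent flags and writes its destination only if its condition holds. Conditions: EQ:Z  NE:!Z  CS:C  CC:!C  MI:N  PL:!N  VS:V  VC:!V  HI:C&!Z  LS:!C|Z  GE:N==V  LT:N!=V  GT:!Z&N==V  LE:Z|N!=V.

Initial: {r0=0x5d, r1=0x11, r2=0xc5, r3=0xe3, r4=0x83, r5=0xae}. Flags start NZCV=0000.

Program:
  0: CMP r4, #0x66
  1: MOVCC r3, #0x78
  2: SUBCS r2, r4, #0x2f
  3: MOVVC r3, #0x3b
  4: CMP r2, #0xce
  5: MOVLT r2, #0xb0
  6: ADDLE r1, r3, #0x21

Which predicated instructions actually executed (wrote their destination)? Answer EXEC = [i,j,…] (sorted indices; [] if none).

[0] flags=0011 → (cmp)
[1] flags=0011 CC?F → skip
[2] flags=0011 CS?T → r2=0x54
[3] flags=0011 VC?F → skip
[4] flags=1001 → (cmp)
[5] flags=1001 LT?F → skip
[6] flags=1001 LE?F → skip

EXEC = [2]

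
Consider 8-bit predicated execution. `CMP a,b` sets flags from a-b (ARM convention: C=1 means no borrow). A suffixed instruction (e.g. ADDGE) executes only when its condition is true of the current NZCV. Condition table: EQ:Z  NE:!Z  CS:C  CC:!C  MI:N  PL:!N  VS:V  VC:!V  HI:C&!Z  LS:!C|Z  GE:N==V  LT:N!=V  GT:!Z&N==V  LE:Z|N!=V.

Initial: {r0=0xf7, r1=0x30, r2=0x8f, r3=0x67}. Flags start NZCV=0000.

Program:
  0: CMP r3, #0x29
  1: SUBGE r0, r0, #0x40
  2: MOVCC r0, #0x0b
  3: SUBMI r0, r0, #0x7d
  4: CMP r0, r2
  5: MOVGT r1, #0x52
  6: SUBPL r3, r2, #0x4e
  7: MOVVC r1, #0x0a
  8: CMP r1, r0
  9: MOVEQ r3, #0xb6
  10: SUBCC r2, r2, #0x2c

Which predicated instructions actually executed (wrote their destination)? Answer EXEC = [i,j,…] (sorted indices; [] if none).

EXEC = [1,5,6,7,10]

0: ✓ CMP  NZCV=0010
1: ✓ SUBGE  r0←0xb7
2: · MOVCC
3: · SUBMI
4: ✓ CMP  NZCV=0010
5: ✓ MOVGT  r1←0x52
6: ✓ SUBPL  r3←0x41
7: ✓ MOVVC  r1←0x0a
8: ✓ CMP  NZCV=0000
9: · MOVEQ
10: ✓ SUBCC  r2←0x63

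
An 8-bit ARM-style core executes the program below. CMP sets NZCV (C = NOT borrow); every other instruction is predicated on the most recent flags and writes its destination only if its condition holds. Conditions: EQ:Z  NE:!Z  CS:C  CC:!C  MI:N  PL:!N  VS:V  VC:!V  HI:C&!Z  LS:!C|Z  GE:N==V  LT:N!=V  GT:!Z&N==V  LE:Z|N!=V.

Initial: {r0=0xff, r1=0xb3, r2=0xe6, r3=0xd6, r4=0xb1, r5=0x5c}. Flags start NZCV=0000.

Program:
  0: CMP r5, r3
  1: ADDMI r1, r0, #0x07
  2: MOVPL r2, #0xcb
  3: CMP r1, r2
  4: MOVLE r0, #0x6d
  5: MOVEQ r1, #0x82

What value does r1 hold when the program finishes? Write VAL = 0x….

0: ✓ CMP  NZCV=1001
1: ✓ ADDMI  r1←0x06
2: · MOVPL
3: ✓ CMP  NZCV=0000
4: · MOVLE
5: · MOVEQ

VAL = 0x06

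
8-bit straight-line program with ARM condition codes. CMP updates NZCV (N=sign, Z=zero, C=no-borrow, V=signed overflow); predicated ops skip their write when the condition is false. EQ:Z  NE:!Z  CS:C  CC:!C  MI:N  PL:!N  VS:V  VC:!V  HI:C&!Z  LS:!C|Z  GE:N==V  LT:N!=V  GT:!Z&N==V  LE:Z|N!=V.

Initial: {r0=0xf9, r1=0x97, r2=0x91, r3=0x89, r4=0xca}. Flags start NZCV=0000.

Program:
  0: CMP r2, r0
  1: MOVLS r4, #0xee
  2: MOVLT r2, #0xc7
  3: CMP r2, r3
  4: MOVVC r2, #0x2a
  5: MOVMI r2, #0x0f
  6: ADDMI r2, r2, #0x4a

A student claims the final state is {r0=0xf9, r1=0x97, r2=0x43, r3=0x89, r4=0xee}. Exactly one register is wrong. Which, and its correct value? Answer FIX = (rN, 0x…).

[0] flags=1000 → (cmp)
[1] flags=1000 LS?T → r4=0xee
[2] flags=1000 LT?T → r2=0xc7
[3] flags=0010 → (cmp)
[4] flags=0010 VC?T → r2=0x2a
[5] flags=0010 MI?F → skip
[6] flags=0010 MI?F → skip

FIX = (r2, 0x2a)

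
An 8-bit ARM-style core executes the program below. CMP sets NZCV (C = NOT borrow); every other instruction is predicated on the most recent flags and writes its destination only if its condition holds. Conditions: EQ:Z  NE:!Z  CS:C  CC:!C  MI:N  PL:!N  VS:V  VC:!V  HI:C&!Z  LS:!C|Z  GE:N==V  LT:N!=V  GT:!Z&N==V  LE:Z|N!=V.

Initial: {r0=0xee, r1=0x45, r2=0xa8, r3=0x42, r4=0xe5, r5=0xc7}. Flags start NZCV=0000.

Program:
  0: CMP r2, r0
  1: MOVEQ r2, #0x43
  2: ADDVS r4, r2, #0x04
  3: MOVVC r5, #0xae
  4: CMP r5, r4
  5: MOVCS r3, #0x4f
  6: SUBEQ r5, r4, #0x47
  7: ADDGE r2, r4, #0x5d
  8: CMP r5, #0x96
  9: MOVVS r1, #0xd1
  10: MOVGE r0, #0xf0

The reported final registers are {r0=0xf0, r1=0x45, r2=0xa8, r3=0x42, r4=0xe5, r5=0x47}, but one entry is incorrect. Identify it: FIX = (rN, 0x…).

0: ✓ CMP  NZCV=1000
1: · MOVEQ
2: · ADDVS
3: ✓ MOVVC  r5←0xae
4: ✓ CMP  NZCV=1000
5: · MOVCS
6: · SUBEQ
7: · ADDGE
8: ✓ CMP  NZCV=0010
9: · MOVVS
10: ✓ MOVGE  r0←0xf0

FIX = (r5, 0xae)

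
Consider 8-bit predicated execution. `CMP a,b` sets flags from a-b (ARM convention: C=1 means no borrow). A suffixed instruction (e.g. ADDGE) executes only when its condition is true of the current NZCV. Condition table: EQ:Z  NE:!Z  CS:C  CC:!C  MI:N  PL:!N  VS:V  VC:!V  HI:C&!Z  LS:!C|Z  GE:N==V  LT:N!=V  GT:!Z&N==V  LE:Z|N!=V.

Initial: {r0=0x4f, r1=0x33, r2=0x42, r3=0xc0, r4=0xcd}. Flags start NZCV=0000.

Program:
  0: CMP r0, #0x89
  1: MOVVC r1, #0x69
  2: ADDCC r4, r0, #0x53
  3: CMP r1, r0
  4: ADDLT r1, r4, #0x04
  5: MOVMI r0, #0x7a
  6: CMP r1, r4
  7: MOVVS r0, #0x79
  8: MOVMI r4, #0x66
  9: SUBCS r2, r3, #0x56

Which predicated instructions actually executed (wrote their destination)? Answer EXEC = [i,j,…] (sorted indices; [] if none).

0: ✓ CMP  NZCV=1001
1: · MOVVC
2: ✓ ADDCC  r4←0xa2
3: ✓ CMP  NZCV=1000
4: ✓ ADDLT  r1←0xa6
5: ✓ MOVMI  r0←0x7a
6: ✓ CMP  NZCV=0010
7: · MOVVS
8: · MOVMI
9: ✓ SUBCS  r2←0x6a

EXEC = [2,4,5,9]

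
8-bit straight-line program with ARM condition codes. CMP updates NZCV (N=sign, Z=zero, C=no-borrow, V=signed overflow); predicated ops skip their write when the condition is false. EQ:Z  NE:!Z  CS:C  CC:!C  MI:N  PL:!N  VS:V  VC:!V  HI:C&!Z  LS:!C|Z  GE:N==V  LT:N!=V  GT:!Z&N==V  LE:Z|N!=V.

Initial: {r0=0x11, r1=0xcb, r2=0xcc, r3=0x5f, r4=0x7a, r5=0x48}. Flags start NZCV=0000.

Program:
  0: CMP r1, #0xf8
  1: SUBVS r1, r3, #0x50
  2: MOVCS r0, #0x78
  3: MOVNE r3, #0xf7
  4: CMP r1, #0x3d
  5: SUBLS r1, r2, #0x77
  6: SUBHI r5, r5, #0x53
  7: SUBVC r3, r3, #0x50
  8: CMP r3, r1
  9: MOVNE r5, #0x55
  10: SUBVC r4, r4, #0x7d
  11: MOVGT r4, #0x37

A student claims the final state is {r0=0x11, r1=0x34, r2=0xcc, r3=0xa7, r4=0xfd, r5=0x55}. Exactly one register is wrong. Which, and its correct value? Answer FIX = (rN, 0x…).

0: ✓ CMP  NZCV=1000
1: · SUBVS
2: · MOVCS
3: ✓ MOVNE  r3←0xf7
4: ✓ CMP  NZCV=1010
5: · SUBLS
6: ✓ SUBHI  r5←0xf5
7: ✓ SUBVC  r3←0xa7
8: ✓ CMP  NZCV=1000
9: ✓ MOVNE  r5←0x55
10: ✓ SUBVC  r4←0xfd
11: · MOVGT

FIX = (r1, 0xcb)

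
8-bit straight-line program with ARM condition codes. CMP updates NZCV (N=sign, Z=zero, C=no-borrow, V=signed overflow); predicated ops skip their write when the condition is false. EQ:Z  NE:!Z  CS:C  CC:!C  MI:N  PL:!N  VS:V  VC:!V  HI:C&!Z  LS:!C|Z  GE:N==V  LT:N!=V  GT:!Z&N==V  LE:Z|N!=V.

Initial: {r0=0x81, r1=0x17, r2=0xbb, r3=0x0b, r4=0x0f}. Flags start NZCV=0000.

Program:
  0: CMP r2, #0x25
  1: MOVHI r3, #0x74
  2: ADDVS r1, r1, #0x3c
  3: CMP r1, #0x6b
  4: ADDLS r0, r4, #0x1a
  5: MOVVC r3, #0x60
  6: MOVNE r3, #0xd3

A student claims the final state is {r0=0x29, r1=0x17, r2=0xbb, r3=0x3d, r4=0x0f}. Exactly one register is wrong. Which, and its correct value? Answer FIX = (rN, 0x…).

FIX = (r3, 0xd3)

[0] flags=1010 → (cmp)
[1] flags=1010 HI?T → r3=0x74
[2] flags=1010 VS?F → skip
[3] flags=1000 → (cmp)
[4] flags=1000 LS?T → r0=0x29
[5] flags=1000 VC?T → r3=0x60
[6] flags=1000 NE?T → r3=0xd3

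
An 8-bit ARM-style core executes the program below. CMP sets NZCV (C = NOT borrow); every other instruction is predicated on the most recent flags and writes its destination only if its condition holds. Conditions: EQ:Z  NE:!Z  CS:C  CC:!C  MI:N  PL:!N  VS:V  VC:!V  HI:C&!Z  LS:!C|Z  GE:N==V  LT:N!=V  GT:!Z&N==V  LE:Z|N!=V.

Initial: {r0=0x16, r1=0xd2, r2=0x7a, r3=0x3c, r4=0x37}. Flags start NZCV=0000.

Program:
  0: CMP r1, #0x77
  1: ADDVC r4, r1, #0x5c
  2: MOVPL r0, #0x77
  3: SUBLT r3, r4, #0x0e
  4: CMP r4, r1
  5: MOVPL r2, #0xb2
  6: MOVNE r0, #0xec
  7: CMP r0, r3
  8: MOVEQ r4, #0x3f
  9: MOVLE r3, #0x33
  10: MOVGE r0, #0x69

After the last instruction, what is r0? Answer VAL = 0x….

VAL = 0xec

[0] flags=0011 → (cmp)
[1] flags=0011 VC?F → skip
[2] flags=0011 PL?T → r0=0x77
[3] flags=0011 LT?T → r3=0x29
[4] flags=0000 → (cmp)
[5] flags=0000 PL?T → r2=0xb2
[6] flags=0000 NE?T → r0=0xec
[7] flags=1010 → (cmp)
[8] flags=1010 EQ?F → skip
[9] flags=1010 LE?T → r3=0x33
[10] flags=1010 GE?F → skip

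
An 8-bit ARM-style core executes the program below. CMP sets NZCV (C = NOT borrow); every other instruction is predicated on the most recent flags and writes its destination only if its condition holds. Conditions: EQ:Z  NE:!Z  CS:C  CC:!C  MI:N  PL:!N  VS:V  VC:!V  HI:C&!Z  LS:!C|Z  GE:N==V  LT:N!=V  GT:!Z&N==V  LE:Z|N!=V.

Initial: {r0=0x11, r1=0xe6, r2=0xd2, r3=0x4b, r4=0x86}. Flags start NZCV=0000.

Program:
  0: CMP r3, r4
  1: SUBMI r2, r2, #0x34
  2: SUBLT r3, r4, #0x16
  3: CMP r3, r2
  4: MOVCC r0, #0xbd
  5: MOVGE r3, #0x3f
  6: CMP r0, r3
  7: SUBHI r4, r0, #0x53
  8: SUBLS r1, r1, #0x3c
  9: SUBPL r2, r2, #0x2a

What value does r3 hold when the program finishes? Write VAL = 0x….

0: ✓ CMP  NZCV=1001
1: ✓ SUBMI  r2←0x9e
2: · SUBLT
3: ✓ CMP  NZCV=1001
4: ✓ MOVCC  r0←0xbd
5: ✓ MOVGE  r3←0x3f
6: ✓ CMP  NZCV=0011
7: ✓ SUBHI  r4←0x6a
8: · SUBLS
9: ✓ SUBPL  r2←0x74

VAL = 0x3f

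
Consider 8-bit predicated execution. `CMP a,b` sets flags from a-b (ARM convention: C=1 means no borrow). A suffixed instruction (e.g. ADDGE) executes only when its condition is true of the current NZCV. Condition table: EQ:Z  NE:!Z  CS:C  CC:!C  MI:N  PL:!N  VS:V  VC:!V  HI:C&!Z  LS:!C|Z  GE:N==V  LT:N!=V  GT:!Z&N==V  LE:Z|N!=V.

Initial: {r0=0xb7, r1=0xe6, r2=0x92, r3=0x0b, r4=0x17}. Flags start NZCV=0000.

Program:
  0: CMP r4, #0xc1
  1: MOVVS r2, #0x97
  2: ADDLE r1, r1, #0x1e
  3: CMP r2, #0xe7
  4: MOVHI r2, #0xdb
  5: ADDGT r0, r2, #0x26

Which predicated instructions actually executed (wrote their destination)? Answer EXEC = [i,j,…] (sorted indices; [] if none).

[0] flags=0000 → (cmp)
[1] flags=0000 VS?F → skip
[2] flags=0000 LE?F → skip
[3] flags=1000 → (cmp)
[4] flags=1000 HI?F → skip
[5] flags=1000 GT?F → skip

EXEC = []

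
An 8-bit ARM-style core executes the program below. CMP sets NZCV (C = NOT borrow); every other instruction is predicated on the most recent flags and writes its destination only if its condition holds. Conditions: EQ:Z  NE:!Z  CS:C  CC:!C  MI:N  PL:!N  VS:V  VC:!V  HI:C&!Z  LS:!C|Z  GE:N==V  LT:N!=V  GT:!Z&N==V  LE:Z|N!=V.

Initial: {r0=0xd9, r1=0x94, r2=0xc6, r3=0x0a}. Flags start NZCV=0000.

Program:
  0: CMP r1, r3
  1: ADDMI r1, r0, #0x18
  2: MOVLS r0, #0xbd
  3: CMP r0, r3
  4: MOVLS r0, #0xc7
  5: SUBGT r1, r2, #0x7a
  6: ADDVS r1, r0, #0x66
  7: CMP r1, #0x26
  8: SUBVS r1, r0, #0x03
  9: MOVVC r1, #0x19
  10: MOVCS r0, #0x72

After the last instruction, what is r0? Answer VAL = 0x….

VAL = 0x72

[0] flags=1010 → (cmp)
[1] flags=1010 MI?T → r1=0xf1
[2] flags=1010 LS?F → skip
[3] flags=1010 → (cmp)
[4] flags=1010 LS?F → skip
[5] flags=1010 GT?F → skip
[6] flags=1010 VS?F → skip
[7] flags=1010 → (cmp)
[8] flags=1010 VS?F → skip
[9] flags=1010 VC?T → r1=0x19
[10] flags=1010 CS?T → r0=0x72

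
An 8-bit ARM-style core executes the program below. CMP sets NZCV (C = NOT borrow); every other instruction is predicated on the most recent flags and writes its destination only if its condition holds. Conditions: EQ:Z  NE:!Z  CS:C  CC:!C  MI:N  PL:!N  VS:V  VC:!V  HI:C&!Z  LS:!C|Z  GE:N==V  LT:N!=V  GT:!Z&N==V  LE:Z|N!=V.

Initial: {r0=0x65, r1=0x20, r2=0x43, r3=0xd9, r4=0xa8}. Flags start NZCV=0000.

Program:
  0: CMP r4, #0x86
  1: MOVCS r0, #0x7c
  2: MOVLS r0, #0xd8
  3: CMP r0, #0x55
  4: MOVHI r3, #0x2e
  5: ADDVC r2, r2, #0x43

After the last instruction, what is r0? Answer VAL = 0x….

0: ✓ CMP  NZCV=0010
1: ✓ MOVCS  r0←0x7c
2: · MOVLS
3: ✓ CMP  NZCV=0010
4: ✓ MOVHI  r3←0x2e
5: ✓ ADDVC  r2←0x86

VAL = 0x7c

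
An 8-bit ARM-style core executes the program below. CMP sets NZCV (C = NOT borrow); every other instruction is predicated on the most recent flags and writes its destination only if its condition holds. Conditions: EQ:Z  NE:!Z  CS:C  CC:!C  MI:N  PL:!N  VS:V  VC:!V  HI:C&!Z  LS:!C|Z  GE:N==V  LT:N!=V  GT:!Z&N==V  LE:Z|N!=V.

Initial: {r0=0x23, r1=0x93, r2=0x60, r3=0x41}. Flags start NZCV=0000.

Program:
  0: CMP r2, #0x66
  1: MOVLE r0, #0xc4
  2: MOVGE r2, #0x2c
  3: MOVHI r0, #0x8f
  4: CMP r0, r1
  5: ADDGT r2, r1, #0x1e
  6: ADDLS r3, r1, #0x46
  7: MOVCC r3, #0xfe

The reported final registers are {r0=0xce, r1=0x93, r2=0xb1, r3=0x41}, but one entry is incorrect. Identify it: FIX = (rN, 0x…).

0: ✓ CMP  NZCV=1000
1: ✓ MOVLE  r0←0xc4
2: · MOVGE
3: · MOVHI
4: ✓ CMP  NZCV=0010
5: ✓ ADDGT  r2←0xb1
6: · ADDLS
7: · MOVCC

FIX = (r0, 0xc4)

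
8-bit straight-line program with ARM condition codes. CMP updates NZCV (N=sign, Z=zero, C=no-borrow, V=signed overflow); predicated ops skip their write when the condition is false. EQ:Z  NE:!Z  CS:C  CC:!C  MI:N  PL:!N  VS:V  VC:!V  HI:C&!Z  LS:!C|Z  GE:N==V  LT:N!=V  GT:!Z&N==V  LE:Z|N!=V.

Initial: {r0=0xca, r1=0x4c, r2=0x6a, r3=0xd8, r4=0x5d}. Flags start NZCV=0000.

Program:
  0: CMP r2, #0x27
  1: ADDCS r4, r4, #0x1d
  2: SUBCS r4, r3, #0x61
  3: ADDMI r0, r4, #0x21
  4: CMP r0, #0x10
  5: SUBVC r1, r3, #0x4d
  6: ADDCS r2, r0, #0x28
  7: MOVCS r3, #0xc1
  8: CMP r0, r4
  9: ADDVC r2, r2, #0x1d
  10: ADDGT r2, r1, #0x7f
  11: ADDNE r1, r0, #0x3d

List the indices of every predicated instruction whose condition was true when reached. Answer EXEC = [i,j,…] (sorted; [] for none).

EXEC = [1,2,5,6,7,11]

0: ✓ CMP  NZCV=0010
1: ✓ ADDCS  r4←0x7a
2: ✓ SUBCS  r4←0x77
3: · ADDMI
4: ✓ CMP  NZCV=1010
5: ✓ SUBVC  r1←0x8b
6: ✓ ADDCS  r2←0xf2
7: ✓ MOVCS  r3←0xc1
8: ✓ CMP  NZCV=0011
9: · ADDVC
10: · ADDGT
11: ✓ ADDNE  r1←0x07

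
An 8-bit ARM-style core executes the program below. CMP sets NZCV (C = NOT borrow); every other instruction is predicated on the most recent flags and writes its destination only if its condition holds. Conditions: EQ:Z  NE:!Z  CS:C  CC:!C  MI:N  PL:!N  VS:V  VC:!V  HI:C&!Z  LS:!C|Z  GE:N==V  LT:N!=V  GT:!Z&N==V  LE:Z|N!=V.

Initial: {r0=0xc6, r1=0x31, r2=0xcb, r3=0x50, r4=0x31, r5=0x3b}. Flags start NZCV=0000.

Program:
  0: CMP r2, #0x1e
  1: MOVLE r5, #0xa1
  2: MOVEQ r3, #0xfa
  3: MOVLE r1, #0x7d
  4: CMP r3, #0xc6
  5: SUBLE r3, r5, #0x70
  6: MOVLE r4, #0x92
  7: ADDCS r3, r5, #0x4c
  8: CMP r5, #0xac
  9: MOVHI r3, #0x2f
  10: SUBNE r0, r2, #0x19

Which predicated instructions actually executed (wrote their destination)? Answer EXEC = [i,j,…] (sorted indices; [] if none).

0: ✓ CMP  NZCV=1010
1: ✓ MOVLE  r5←0xa1
2: · MOVEQ
3: ✓ MOVLE  r1←0x7d
4: ✓ CMP  NZCV=1001
5: · SUBLE
6: · MOVLE
7: · ADDCS
8: ✓ CMP  NZCV=1000
9: · MOVHI
10: ✓ SUBNE  r0←0xb2

EXEC = [1,3,10]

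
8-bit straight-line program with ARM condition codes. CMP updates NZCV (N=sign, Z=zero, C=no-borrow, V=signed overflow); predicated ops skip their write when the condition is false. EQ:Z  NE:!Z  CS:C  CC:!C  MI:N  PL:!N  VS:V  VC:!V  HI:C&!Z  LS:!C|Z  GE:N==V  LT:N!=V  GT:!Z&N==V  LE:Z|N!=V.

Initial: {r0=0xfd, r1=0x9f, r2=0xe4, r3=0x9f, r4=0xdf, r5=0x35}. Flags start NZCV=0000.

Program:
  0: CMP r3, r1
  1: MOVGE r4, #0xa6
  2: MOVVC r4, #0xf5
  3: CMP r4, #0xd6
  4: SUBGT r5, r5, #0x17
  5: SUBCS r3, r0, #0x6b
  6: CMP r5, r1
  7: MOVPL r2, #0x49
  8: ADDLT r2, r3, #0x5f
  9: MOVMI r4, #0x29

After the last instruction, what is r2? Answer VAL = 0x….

VAL = 0x49

[0] flags=0110 → (cmp)
[1] flags=0110 GE?T → r4=0xa6
[2] flags=0110 VC?T → r4=0xf5
[3] flags=0010 → (cmp)
[4] flags=0010 GT?T → r5=0x1e
[5] flags=0010 CS?T → r3=0x92
[6] flags=0000 → (cmp)
[7] flags=0000 PL?T → r2=0x49
[8] flags=0000 LT?F → skip
[9] flags=0000 MI?F → skip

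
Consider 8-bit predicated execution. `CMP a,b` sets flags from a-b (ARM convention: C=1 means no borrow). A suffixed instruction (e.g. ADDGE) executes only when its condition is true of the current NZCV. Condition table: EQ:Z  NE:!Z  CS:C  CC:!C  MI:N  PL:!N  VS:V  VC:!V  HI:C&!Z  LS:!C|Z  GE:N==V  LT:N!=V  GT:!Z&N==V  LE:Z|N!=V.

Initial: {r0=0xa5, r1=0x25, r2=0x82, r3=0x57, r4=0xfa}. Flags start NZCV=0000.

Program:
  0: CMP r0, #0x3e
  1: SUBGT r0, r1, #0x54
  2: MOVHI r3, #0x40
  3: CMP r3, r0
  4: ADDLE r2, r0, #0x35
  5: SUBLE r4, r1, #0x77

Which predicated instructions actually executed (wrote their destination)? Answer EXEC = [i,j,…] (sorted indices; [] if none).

0: ✓ CMP  NZCV=0011
1: · SUBGT
2: ✓ MOVHI  r3←0x40
3: ✓ CMP  NZCV=1001
4: · ADDLE
5: · SUBLE

EXEC = [2]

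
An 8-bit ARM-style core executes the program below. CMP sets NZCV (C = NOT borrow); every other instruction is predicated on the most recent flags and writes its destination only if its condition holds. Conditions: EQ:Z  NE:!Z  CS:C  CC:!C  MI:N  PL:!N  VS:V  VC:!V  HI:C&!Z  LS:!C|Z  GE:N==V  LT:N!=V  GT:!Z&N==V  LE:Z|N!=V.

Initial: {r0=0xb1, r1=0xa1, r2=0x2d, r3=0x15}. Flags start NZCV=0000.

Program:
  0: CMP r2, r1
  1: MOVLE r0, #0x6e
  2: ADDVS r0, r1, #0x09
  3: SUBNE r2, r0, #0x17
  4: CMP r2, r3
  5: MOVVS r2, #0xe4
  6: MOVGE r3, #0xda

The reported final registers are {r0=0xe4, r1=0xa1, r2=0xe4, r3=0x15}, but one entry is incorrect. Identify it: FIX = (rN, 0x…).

[0] flags=1001 → (cmp)
[1] flags=1001 LE?F → skip
[2] flags=1001 VS?T → r0=0xaa
[3] flags=1001 NE?T → r2=0x93
[4] flags=0011 → (cmp)
[5] flags=0011 VS?T → r2=0xe4
[6] flags=0011 GE?F → skip

FIX = (r0, 0xaa)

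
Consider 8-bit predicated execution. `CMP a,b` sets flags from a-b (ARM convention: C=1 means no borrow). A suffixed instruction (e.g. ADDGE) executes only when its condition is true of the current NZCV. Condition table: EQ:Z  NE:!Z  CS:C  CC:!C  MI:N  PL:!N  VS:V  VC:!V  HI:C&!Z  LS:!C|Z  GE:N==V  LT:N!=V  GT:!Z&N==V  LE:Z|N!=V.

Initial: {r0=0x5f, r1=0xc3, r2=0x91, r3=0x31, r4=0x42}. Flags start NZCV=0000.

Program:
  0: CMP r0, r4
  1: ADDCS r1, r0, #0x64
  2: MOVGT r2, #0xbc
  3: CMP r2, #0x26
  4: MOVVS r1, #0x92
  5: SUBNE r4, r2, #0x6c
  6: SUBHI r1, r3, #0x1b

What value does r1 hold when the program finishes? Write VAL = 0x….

VAL = 0x16

[0] flags=0010 → (cmp)
[1] flags=0010 CS?T → r1=0xc3
[2] flags=0010 GT?T → r2=0xbc
[3] flags=1010 → (cmp)
[4] flags=1010 VS?F → skip
[5] flags=1010 NE?T → r4=0x50
[6] flags=1010 HI?T → r1=0x16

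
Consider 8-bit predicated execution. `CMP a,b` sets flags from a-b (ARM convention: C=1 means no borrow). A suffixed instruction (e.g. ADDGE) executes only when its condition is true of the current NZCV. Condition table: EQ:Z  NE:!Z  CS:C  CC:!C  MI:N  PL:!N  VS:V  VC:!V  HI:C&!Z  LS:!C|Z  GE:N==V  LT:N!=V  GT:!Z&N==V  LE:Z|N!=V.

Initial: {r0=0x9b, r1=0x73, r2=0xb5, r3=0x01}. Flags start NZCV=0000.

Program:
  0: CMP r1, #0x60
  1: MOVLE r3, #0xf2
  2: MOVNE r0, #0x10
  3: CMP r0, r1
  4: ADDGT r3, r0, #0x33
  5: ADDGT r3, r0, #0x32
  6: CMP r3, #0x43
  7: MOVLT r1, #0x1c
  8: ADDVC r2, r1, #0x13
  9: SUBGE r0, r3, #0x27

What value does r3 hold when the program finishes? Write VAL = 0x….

[0] flags=0010 → (cmp)
[1] flags=0010 LE?F → skip
[2] flags=0010 NE?T → r0=0x10
[3] flags=1000 → (cmp)
[4] flags=1000 GT?F → skip
[5] flags=1000 GT?F → skip
[6] flags=1000 → (cmp)
[7] flags=1000 LT?T → r1=0x1c
[8] flags=1000 VC?T → r2=0x2f
[9] flags=1000 GE?F → skip

VAL = 0x01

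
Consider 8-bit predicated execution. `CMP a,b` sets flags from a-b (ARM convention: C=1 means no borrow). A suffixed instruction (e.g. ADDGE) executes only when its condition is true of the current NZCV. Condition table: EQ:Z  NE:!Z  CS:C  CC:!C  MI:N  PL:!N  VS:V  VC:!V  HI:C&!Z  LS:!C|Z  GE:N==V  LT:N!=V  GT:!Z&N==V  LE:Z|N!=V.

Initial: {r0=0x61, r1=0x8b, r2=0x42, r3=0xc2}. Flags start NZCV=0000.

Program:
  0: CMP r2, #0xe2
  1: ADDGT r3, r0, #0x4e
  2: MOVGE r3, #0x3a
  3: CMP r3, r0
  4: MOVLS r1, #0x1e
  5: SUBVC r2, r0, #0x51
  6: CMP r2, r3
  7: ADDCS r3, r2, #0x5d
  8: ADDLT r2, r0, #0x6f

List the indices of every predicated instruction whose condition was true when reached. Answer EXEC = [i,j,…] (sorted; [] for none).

EXEC = [1,2,4,5,8]

0: ✓ CMP  NZCV=0000
1: ✓ ADDGT  r3←0xaf
2: ✓ MOVGE  r3←0x3a
3: ✓ CMP  NZCV=1000
4: ✓ MOVLS  r1←0x1e
5: ✓ SUBVC  r2←0x10
6: ✓ CMP  NZCV=1000
7: · ADDCS
8: ✓ ADDLT  r2←0xd0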